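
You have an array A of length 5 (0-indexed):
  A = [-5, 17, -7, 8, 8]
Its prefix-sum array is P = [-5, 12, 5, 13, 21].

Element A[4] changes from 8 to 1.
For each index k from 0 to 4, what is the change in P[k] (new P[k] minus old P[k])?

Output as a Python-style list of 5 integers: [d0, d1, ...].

Answer: [0, 0, 0, 0, -7]

Derivation:
Element change: A[4] 8 -> 1, delta = -7
For k < 4: P[k] unchanged, delta_P[k] = 0
For k >= 4: P[k] shifts by exactly -7
Delta array: [0, 0, 0, 0, -7]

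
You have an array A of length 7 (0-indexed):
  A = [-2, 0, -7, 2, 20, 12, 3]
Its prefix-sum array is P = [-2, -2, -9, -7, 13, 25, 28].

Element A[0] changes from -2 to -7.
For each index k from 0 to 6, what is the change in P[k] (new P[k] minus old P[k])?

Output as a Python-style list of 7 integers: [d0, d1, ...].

Answer: [-5, -5, -5, -5, -5, -5, -5]

Derivation:
Element change: A[0] -2 -> -7, delta = -5
For k < 0: P[k] unchanged, delta_P[k] = 0
For k >= 0: P[k] shifts by exactly -5
Delta array: [-5, -5, -5, -5, -5, -5, -5]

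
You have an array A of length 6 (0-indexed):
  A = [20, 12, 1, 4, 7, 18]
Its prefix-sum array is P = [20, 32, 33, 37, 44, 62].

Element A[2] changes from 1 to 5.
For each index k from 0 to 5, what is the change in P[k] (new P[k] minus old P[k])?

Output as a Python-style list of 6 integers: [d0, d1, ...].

Answer: [0, 0, 4, 4, 4, 4]

Derivation:
Element change: A[2] 1 -> 5, delta = 4
For k < 2: P[k] unchanged, delta_P[k] = 0
For k >= 2: P[k] shifts by exactly 4
Delta array: [0, 0, 4, 4, 4, 4]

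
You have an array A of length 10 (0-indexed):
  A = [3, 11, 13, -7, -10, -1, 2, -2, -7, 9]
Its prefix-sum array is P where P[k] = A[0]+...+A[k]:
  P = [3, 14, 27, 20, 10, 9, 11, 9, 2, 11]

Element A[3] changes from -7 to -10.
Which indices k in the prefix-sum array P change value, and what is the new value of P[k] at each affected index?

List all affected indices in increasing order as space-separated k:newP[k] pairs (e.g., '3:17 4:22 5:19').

Answer: 3:17 4:7 5:6 6:8 7:6 8:-1 9:8

Derivation:
P[k] = A[0] + ... + A[k]
P[k] includes A[3] iff k >= 3
Affected indices: 3, 4, ..., 9; delta = -3
  P[3]: 20 + -3 = 17
  P[4]: 10 + -3 = 7
  P[5]: 9 + -3 = 6
  P[6]: 11 + -3 = 8
  P[7]: 9 + -3 = 6
  P[8]: 2 + -3 = -1
  P[9]: 11 + -3 = 8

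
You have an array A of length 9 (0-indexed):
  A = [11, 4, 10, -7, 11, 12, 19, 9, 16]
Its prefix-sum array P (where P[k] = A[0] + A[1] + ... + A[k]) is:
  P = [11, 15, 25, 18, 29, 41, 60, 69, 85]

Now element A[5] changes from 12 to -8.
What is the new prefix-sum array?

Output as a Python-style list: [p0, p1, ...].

Change: A[5] 12 -> -8, delta = -20
P[k] for k < 5: unchanged (A[5] not included)
P[k] for k >= 5: shift by delta = -20
  P[0] = 11 + 0 = 11
  P[1] = 15 + 0 = 15
  P[2] = 25 + 0 = 25
  P[3] = 18 + 0 = 18
  P[4] = 29 + 0 = 29
  P[5] = 41 + -20 = 21
  P[6] = 60 + -20 = 40
  P[7] = 69 + -20 = 49
  P[8] = 85 + -20 = 65

Answer: [11, 15, 25, 18, 29, 21, 40, 49, 65]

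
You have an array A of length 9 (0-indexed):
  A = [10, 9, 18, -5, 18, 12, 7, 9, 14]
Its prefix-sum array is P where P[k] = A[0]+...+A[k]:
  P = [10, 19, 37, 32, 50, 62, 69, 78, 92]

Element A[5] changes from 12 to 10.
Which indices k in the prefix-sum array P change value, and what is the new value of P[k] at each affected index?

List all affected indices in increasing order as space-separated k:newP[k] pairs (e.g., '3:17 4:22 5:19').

Answer: 5:60 6:67 7:76 8:90

Derivation:
P[k] = A[0] + ... + A[k]
P[k] includes A[5] iff k >= 5
Affected indices: 5, 6, ..., 8; delta = -2
  P[5]: 62 + -2 = 60
  P[6]: 69 + -2 = 67
  P[7]: 78 + -2 = 76
  P[8]: 92 + -2 = 90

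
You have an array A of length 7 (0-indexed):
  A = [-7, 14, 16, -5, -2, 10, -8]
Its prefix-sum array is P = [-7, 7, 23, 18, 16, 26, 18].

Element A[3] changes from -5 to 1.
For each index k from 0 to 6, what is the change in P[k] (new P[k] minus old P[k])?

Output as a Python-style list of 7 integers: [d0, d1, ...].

Answer: [0, 0, 0, 6, 6, 6, 6]

Derivation:
Element change: A[3] -5 -> 1, delta = 6
For k < 3: P[k] unchanged, delta_P[k] = 0
For k >= 3: P[k] shifts by exactly 6
Delta array: [0, 0, 0, 6, 6, 6, 6]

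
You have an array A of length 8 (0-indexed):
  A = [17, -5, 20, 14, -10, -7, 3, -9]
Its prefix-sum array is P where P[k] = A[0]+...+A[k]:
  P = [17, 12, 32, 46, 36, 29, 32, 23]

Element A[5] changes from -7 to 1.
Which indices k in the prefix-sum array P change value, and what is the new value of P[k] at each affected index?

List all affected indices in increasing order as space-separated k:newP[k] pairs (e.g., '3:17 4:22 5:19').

P[k] = A[0] + ... + A[k]
P[k] includes A[5] iff k >= 5
Affected indices: 5, 6, ..., 7; delta = 8
  P[5]: 29 + 8 = 37
  P[6]: 32 + 8 = 40
  P[7]: 23 + 8 = 31

Answer: 5:37 6:40 7:31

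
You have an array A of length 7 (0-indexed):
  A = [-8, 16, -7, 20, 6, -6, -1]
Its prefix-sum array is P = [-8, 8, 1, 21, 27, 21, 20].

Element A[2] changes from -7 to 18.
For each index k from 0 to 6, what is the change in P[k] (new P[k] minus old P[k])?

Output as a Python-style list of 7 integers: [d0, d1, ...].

Element change: A[2] -7 -> 18, delta = 25
For k < 2: P[k] unchanged, delta_P[k] = 0
For k >= 2: P[k] shifts by exactly 25
Delta array: [0, 0, 25, 25, 25, 25, 25]

Answer: [0, 0, 25, 25, 25, 25, 25]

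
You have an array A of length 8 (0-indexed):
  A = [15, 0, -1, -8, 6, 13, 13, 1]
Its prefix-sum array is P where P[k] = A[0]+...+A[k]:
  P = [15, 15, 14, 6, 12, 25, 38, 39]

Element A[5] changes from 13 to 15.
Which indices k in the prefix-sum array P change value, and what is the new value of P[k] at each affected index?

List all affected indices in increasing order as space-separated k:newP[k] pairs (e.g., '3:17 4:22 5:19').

P[k] = A[0] + ... + A[k]
P[k] includes A[5] iff k >= 5
Affected indices: 5, 6, ..., 7; delta = 2
  P[5]: 25 + 2 = 27
  P[6]: 38 + 2 = 40
  P[7]: 39 + 2 = 41

Answer: 5:27 6:40 7:41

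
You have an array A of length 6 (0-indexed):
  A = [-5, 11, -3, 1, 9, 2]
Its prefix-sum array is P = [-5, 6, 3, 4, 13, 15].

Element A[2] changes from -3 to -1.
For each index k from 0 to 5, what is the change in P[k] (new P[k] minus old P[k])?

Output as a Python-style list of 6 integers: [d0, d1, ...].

Element change: A[2] -3 -> -1, delta = 2
For k < 2: P[k] unchanged, delta_P[k] = 0
For k >= 2: P[k] shifts by exactly 2
Delta array: [0, 0, 2, 2, 2, 2]

Answer: [0, 0, 2, 2, 2, 2]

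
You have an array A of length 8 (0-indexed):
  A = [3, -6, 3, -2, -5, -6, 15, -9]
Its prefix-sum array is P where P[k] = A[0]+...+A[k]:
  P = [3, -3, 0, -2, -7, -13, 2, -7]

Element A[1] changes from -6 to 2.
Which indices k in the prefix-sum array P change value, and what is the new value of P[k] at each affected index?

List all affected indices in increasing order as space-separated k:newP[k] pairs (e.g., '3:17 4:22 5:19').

Answer: 1:5 2:8 3:6 4:1 5:-5 6:10 7:1

Derivation:
P[k] = A[0] + ... + A[k]
P[k] includes A[1] iff k >= 1
Affected indices: 1, 2, ..., 7; delta = 8
  P[1]: -3 + 8 = 5
  P[2]: 0 + 8 = 8
  P[3]: -2 + 8 = 6
  P[4]: -7 + 8 = 1
  P[5]: -13 + 8 = -5
  P[6]: 2 + 8 = 10
  P[7]: -7 + 8 = 1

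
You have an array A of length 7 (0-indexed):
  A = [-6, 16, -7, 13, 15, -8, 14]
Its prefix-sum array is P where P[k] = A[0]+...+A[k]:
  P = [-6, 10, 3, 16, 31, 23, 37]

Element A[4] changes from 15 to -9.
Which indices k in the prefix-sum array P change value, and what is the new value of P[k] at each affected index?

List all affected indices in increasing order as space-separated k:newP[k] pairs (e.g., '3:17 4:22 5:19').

Answer: 4:7 5:-1 6:13

Derivation:
P[k] = A[0] + ... + A[k]
P[k] includes A[4] iff k >= 4
Affected indices: 4, 5, ..., 6; delta = -24
  P[4]: 31 + -24 = 7
  P[5]: 23 + -24 = -1
  P[6]: 37 + -24 = 13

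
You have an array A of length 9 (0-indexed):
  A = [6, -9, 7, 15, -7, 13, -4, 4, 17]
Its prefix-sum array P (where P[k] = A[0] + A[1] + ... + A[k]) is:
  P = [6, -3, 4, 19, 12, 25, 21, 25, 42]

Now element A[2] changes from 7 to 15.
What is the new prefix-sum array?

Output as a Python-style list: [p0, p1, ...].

Answer: [6, -3, 12, 27, 20, 33, 29, 33, 50]

Derivation:
Change: A[2] 7 -> 15, delta = 8
P[k] for k < 2: unchanged (A[2] not included)
P[k] for k >= 2: shift by delta = 8
  P[0] = 6 + 0 = 6
  P[1] = -3 + 0 = -3
  P[2] = 4 + 8 = 12
  P[3] = 19 + 8 = 27
  P[4] = 12 + 8 = 20
  P[5] = 25 + 8 = 33
  P[6] = 21 + 8 = 29
  P[7] = 25 + 8 = 33
  P[8] = 42 + 8 = 50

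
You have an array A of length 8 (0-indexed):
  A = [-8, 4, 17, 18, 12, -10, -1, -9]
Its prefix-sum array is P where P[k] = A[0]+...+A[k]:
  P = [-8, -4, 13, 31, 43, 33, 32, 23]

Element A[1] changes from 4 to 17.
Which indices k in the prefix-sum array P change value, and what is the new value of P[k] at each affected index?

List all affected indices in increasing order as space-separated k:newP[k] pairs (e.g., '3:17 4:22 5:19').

Answer: 1:9 2:26 3:44 4:56 5:46 6:45 7:36

Derivation:
P[k] = A[0] + ... + A[k]
P[k] includes A[1] iff k >= 1
Affected indices: 1, 2, ..., 7; delta = 13
  P[1]: -4 + 13 = 9
  P[2]: 13 + 13 = 26
  P[3]: 31 + 13 = 44
  P[4]: 43 + 13 = 56
  P[5]: 33 + 13 = 46
  P[6]: 32 + 13 = 45
  P[7]: 23 + 13 = 36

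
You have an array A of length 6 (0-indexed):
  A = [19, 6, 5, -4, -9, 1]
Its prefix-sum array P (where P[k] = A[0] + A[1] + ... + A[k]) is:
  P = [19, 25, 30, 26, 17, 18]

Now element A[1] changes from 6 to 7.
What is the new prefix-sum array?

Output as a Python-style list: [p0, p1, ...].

Change: A[1] 6 -> 7, delta = 1
P[k] for k < 1: unchanged (A[1] not included)
P[k] for k >= 1: shift by delta = 1
  P[0] = 19 + 0 = 19
  P[1] = 25 + 1 = 26
  P[2] = 30 + 1 = 31
  P[3] = 26 + 1 = 27
  P[4] = 17 + 1 = 18
  P[5] = 18 + 1 = 19

Answer: [19, 26, 31, 27, 18, 19]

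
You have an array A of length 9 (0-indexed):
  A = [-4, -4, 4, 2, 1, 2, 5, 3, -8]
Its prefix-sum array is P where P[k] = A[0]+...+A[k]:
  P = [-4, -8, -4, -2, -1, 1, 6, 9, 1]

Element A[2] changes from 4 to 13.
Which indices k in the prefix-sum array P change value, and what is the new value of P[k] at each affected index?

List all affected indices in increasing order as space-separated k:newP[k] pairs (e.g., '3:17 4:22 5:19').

P[k] = A[0] + ... + A[k]
P[k] includes A[2] iff k >= 2
Affected indices: 2, 3, ..., 8; delta = 9
  P[2]: -4 + 9 = 5
  P[3]: -2 + 9 = 7
  P[4]: -1 + 9 = 8
  P[5]: 1 + 9 = 10
  P[6]: 6 + 9 = 15
  P[7]: 9 + 9 = 18
  P[8]: 1 + 9 = 10

Answer: 2:5 3:7 4:8 5:10 6:15 7:18 8:10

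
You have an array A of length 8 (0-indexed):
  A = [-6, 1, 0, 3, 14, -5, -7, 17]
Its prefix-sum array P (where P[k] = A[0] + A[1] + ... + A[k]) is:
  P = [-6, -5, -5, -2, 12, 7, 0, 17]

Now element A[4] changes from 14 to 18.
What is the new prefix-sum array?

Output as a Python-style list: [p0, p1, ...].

Change: A[4] 14 -> 18, delta = 4
P[k] for k < 4: unchanged (A[4] not included)
P[k] for k >= 4: shift by delta = 4
  P[0] = -6 + 0 = -6
  P[1] = -5 + 0 = -5
  P[2] = -5 + 0 = -5
  P[3] = -2 + 0 = -2
  P[4] = 12 + 4 = 16
  P[5] = 7 + 4 = 11
  P[6] = 0 + 4 = 4
  P[7] = 17 + 4 = 21

Answer: [-6, -5, -5, -2, 16, 11, 4, 21]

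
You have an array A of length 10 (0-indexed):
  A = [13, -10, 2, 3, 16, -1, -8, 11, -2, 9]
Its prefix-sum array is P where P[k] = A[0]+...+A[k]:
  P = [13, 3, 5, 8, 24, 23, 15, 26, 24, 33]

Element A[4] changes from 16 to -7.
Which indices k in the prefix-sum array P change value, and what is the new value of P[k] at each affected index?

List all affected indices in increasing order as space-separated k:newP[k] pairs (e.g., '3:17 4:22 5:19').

Answer: 4:1 5:0 6:-8 7:3 8:1 9:10

Derivation:
P[k] = A[0] + ... + A[k]
P[k] includes A[4] iff k >= 4
Affected indices: 4, 5, ..., 9; delta = -23
  P[4]: 24 + -23 = 1
  P[5]: 23 + -23 = 0
  P[6]: 15 + -23 = -8
  P[7]: 26 + -23 = 3
  P[8]: 24 + -23 = 1
  P[9]: 33 + -23 = 10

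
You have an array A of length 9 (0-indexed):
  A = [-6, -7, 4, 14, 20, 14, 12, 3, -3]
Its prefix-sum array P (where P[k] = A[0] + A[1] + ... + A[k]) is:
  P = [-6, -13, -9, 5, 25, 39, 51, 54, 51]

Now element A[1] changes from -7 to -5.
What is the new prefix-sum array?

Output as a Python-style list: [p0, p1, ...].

Change: A[1] -7 -> -5, delta = 2
P[k] for k < 1: unchanged (A[1] not included)
P[k] for k >= 1: shift by delta = 2
  P[0] = -6 + 0 = -6
  P[1] = -13 + 2 = -11
  P[2] = -9 + 2 = -7
  P[3] = 5 + 2 = 7
  P[4] = 25 + 2 = 27
  P[5] = 39 + 2 = 41
  P[6] = 51 + 2 = 53
  P[7] = 54 + 2 = 56
  P[8] = 51 + 2 = 53

Answer: [-6, -11, -7, 7, 27, 41, 53, 56, 53]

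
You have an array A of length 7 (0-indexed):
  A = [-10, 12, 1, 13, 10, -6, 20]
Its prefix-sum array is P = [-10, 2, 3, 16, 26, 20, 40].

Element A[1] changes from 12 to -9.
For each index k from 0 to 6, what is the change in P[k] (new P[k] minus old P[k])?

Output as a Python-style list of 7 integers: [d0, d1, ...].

Answer: [0, -21, -21, -21, -21, -21, -21]

Derivation:
Element change: A[1] 12 -> -9, delta = -21
For k < 1: P[k] unchanged, delta_P[k] = 0
For k >= 1: P[k] shifts by exactly -21
Delta array: [0, -21, -21, -21, -21, -21, -21]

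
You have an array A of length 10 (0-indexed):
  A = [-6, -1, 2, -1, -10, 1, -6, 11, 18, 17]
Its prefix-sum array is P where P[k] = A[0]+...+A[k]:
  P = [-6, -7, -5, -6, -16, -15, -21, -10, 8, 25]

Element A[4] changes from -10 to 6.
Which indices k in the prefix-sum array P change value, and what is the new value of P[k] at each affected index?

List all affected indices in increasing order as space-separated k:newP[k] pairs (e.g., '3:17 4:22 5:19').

P[k] = A[0] + ... + A[k]
P[k] includes A[4] iff k >= 4
Affected indices: 4, 5, ..., 9; delta = 16
  P[4]: -16 + 16 = 0
  P[5]: -15 + 16 = 1
  P[6]: -21 + 16 = -5
  P[7]: -10 + 16 = 6
  P[8]: 8 + 16 = 24
  P[9]: 25 + 16 = 41

Answer: 4:0 5:1 6:-5 7:6 8:24 9:41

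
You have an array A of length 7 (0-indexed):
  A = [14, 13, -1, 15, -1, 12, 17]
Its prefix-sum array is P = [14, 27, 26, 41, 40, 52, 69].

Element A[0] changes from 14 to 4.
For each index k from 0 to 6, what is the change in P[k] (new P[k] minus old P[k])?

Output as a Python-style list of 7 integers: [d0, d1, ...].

Answer: [-10, -10, -10, -10, -10, -10, -10]

Derivation:
Element change: A[0] 14 -> 4, delta = -10
For k < 0: P[k] unchanged, delta_P[k] = 0
For k >= 0: P[k] shifts by exactly -10
Delta array: [-10, -10, -10, -10, -10, -10, -10]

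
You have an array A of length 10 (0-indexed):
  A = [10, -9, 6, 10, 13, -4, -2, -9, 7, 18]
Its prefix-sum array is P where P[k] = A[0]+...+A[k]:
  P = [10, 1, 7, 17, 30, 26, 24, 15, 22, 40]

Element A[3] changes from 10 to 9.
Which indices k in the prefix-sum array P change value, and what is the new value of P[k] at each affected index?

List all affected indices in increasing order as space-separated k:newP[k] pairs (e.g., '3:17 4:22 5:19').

Answer: 3:16 4:29 5:25 6:23 7:14 8:21 9:39

Derivation:
P[k] = A[0] + ... + A[k]
P[k] includes A[3] iff k >= 3
Affected indices: 3, 4, ..., 9; delta = -1
  P[3]: 17 + -1 = 16
  P[4]: 30 + -1 = 29
  P[5]: 26 + -1 = 25
  P[6]: 24 + -1 = 23
  P[7]: 15 + -1 = 14
  P[8]: 22 + -1 = 21
  P[9]: 40 + -1 = 39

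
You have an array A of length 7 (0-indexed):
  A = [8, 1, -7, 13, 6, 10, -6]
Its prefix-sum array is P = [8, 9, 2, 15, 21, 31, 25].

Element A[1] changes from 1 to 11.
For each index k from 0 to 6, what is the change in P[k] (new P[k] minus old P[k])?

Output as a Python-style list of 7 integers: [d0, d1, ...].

Element change: A[1] 1 -> 11, delta = 10
For k < 1: P[k] unchanged, delta_P[k] = 0
For k >= 1: P[k] shifts by exactly 10
Delta array: [0, 10, 10, 10, 10, 10, 10]

Answer: [0, 10, 10, 10, 10, 10, 10]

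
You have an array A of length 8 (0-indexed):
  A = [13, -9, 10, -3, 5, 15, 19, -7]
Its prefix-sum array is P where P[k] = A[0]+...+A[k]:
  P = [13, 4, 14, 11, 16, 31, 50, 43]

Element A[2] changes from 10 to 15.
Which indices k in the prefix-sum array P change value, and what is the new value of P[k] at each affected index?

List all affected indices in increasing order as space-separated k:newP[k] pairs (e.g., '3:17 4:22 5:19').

P[k] = A[0] + ... + A[k]
P[k] includes A[2] iff k >= 2
Affected indices: 2, 3, ..., 7; delta = 5
  P[2]: 14 + 5 = 19
  P[3]: 11 + 5 = 16
  P[4]: 16 + 5 = 21
  P[5]: 31 + 5 = 36
  P[6]: 50 + 5 = 55
  P[7]: 43 + 5 = 48

Answer: 2:19 3:16 4:21 5:36 6:55 7:48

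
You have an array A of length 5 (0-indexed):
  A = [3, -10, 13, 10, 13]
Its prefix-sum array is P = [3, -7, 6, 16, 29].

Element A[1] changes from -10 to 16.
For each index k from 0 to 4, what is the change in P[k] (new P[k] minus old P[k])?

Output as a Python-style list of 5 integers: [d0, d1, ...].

Element change: A[1] -10 -> 16, delta = 26
For k < 1: P[k] unchanged, delta_P[k] = 0
For k >= 1: P[k] shifts by exactly 26
Delta array: [0, 26, 26, 26, 26]

Answer: [0, 26, 26, 26, 26]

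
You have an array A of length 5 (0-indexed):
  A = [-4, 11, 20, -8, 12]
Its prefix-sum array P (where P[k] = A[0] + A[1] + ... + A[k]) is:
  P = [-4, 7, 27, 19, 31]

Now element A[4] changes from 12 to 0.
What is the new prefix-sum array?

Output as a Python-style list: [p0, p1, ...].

Answer: [-4, 7, 27, 19, 19]

Derivation:
Change: A[4] 12 -> 0, delta = -12
P[k] for k < 4: unchanged (A[4] not included)
P[k] for k >= 4: shift by delta = -12
  P[0] = -4 + 0 = -4
  P[1] = 7 + 0 = 7
  P[2] = 27 + 0 = 27
  P[3] = 19 + 0 = 19
  P[4] = 31 + -12 = 19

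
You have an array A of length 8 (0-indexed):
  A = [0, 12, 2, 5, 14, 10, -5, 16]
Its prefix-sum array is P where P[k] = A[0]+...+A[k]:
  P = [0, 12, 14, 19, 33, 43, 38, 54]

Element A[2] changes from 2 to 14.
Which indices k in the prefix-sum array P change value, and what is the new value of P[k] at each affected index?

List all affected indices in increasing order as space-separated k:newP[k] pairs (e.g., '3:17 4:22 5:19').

Answer: 2:26 3:31 4:45 5:55 6:50 7:66

Derivation:
P[k] = A[0] + ... + A[k]
P[k] includes A[2] iff k >= 2
Affected indices: 2, 3, ..., 7; delta = 12
  P[2]: 14 + 12 = 26
  P[3]: 19 + 12 = 31
  P[4]: 33 + 12 = 45
  P[5]: 43 + 12 = 55
  P[6]: 38 + 12 = 50
  P[7]: 54 + 12 = 66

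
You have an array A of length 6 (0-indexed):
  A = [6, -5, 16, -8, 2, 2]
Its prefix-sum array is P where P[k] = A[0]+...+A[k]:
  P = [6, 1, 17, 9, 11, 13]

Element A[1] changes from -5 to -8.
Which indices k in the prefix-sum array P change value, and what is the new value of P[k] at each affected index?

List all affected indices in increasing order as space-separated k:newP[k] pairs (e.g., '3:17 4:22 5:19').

P[k] = A[0] + ... + A[k]
P[k] includes A[1] iff k >= 1
Affected indices: 1, 2, ..., 5; delta = -3
  P[1]: 1 + -3 = -2
  P[2]: 17 + -3 = 14
  P[3]: 9 + -3 = 6
  P[4]: 11 + -3 = 8
  P[5]: 13 + -3 = 10

Answer: 1:-2 2:14 3:6 4:8 5:10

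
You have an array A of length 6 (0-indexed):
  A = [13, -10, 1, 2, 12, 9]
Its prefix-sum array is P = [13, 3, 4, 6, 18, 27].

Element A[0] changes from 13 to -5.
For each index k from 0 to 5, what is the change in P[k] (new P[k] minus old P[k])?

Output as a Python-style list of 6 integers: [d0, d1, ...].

Answer: [-18, -18, -18, -18, -18, -18]

Derivation:
Element change: A[0] 13 -> -5, delta = -18
For k < 0: P[k] unchanged, delta_P[k] = 0
For k >= 0: P[k] shifts by exactly -18
Delta array: [-18, -18, -18, -18, -18, -18]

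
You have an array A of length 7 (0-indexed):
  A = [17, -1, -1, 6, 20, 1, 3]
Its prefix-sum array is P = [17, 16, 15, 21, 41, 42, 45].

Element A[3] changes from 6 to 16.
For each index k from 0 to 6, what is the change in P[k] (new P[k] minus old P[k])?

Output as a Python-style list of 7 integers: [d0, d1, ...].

Answer: [0, 0, 0, 10, 10, 10, 10]

Derivation:
Element change: A[3] 6 -> 16, delta = 10
For k < 3: P[k] unchanged, delta_P[k] = 0
For k >= 3: P[k] shifts by exactly 10
Delta array: [0, 0, 0, 10, 10, 10, 10]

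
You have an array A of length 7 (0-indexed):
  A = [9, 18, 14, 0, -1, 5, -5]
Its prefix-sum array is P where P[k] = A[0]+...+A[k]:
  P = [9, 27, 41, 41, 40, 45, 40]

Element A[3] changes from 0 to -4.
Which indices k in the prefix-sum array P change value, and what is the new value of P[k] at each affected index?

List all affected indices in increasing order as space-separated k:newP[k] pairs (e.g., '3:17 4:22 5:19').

P[k] = A[0] + ... + A[k]
P[k] includes A[3] iff k >= 3
Affected indices: 3, 4, ..., 6; delta = -4
  P[3]: 41 + -4 = 37
  P[4]: 40 + -4 = 36
  P[5]: 45 + -4 = 41
  P[6]: 40 + -4 = 36

Answer: 3:37 4:36 5:41 6:36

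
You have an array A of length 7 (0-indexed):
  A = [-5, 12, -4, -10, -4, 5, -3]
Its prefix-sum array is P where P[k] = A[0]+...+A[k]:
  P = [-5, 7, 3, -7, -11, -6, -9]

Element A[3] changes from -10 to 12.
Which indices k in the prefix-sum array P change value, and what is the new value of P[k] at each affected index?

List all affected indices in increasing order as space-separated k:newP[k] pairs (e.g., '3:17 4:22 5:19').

Answer: 3:15 4:11 5:16 6:13

Derivation:
P[k] = A[0] + ... + A[k]
P[k] includes A[3] iff k >= 3
Affected indices: 3, 4, ..., 6; delta = 22
  P[3]: -7 + 22 = 15
  P[4]: -11 + 22 = 11
  P[5]: -6 + 22 = 16
  P[6]: -9 + 22 = 13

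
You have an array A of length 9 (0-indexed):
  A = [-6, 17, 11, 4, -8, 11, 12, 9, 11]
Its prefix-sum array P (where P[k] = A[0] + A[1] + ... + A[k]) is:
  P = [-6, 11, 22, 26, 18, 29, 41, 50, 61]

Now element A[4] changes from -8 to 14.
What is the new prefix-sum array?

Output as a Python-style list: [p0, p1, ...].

Change: A[4] -8 -> 14, delta = 22
P[k] for k < 4: unchanged (A[4] not included)
P[k] for k >= 4: shift by delta = 22
  P[0] = -6 + 0 = -6
  P[1] = 11 + 0 = 11
  P[2] = 22 + 0 = 22
  P[3] = 26 + 0 = 26
  P[4] = 18 + 22 = 40
  P[5] = 29 + 22 = 51
  P[6] = 41 + 22 = 63
  P[7] = 50 + 22 = 72
  P[8] = 61 + 22 = 83

Answer: [-6, 11, 22, 26, 40, 51, 63, 72, 83]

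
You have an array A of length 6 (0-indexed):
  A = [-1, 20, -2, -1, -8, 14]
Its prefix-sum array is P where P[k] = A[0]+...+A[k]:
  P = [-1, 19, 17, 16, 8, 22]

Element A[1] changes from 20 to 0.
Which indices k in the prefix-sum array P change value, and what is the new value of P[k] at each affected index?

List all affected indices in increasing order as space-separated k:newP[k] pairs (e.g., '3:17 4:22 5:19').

P[k] = A[0] + ... + A[k]
P[k] includes A[1] iff k >= 1
Affected indices: 1, 2, ..., 5; delta = -20
  P[1]: 19 + -20 = -1
  P[2]: 17 + -20 = -3
  P[3]: 16 + -20 = -4
  P[4]: 8 + -20 = -12
  P[5]: 22 + -20 = 2

Answer: 1:-1 2:-3 3:-4 4:-12 5:2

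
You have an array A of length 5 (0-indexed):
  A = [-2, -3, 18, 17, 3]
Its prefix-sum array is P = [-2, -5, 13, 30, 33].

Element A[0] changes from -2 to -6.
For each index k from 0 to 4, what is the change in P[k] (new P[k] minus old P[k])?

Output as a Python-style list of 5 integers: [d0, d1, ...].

Element change: A[0] -2 -> -6, delta = -4
For k < 0: P[k] unchanged, delta_P[k] = 0
For k >= 0: P[k] shifts by exactly -4
Delta array: [-4, -4, -4, -4, -4]

Answer: [-4, -4, -4, -4, -4]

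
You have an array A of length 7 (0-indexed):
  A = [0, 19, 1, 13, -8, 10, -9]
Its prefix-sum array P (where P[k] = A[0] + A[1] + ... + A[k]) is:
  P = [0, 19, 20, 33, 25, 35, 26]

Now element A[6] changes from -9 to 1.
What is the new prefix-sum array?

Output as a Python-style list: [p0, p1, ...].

Change: A[6] -9 -> 1, delta = 10
P[k] for k < 6: unchanged (A[6] not included)
P[k] for k >= 6: shift by delta = 10
  P[0] = 0 + 0 = 0
  P[1] = 19 + 0 = 19
  P[2] = 20 + 0 = 20
  P[3] = 33 + 0 = 33
  P[4] = 25 + 0 = 25
  P[5] = 35 + 0 = 35
  P[6] = 26 + 10 = 36

Answer: [0, 19, 20, 33, 25, 35, 36]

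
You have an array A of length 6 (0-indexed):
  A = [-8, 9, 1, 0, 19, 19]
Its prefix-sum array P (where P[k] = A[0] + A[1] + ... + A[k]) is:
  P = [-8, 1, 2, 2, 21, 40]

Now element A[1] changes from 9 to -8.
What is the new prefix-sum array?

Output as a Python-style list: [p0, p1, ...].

Change: A[1] 9 -> -8, delta = -17
P[k] for k < 1: unchanged (A[1] not included)
P[k] for k >= 1: shift by delta = -17
  P[0] = -8 + 0 = -8
  P[1] = 1 + -17 = -16
  P[2] = 2 + -17 = -15
  P[3] = 2 + -17 = -15
  P[4] = 21 + -17 = 4
  P[5] = 40 + -17 = 23

Answer: [-8, -16, -15, -15, 4, 23]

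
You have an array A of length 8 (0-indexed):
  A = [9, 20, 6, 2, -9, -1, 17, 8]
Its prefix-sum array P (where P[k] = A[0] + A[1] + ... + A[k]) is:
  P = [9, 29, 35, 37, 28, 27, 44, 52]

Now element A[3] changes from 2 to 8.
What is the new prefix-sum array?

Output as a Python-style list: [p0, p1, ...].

Answer: [9, 29, 35, 43, 34, 33, 50, 58]

Derivation:
Change: A[3] 2 -> 8, delta = 6
P[k] for k < 3: unchanged (A[3] not included)
P[k] for k >= 3: shift by delta = 6
  P[0] = 9 + 0 = 9
  P[1] = 29 + 0 = 29
  P[2] = 35 + 0 = 35
  P[3] = 37 + 6 = 43
  P[4] = 28 + 6 = 34
  P[5] = 27 + 6 = 33
  P[6] = 44 + 6 = 50
  P[7] = 52 + 6 = 58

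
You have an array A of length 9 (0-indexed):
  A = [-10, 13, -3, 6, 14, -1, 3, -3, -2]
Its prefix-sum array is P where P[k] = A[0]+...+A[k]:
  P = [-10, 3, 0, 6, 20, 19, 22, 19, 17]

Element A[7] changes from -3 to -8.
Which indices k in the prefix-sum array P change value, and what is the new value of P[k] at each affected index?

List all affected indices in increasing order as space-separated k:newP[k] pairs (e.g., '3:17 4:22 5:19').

P[k] = A[0] + ... + A[k]
P[k] includes A[7] iff k >= 7
Affected indices: 7, 8, ..., 8; delta = -5
  P[7]: 19 + -5 = 14
  P[8]: 17 + -5 = 12

Answer: 7:14 8:12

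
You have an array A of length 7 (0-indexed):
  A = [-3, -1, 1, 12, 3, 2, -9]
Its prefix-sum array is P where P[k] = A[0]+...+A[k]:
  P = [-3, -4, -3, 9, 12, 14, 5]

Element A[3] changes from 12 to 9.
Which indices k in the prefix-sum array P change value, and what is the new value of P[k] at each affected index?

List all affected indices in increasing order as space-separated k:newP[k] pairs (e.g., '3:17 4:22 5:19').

Answer: 3:6 4:9 5:11 6:2

Derivation:
P[k] = A[0] + ... + A[k]
P[k] includes A[3] iff k >= 3
Affected indices: 3, 4, ..., 6; delta = -3
  P[3]: 9 + -3 = 6
  P[4]: 12 + -3 = 9
  P[5]: 14 + -3 = 11
  P[6]: 5 + -3 = 2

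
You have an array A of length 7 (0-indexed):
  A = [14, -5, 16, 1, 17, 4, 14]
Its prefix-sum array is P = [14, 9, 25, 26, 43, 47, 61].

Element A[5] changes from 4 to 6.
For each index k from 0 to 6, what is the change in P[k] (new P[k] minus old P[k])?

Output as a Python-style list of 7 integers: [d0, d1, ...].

Answer: [0, 0, 0, 0, 0, 2, 2]

Derivation:
Element change: A[5] 4 -> 6, delta = 2
For k < 5: P[k] unchanged, delta_P[k] = 0
For k >= 5: P[k] shifts by exactly 2
Delta array: [0, 0, 0, 0, 0, 2, 2]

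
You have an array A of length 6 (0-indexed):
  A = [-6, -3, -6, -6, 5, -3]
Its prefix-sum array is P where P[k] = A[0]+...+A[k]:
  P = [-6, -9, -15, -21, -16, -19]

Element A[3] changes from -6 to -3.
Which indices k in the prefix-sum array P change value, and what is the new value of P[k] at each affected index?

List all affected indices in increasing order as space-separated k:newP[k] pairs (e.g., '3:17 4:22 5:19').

P[k] = A[0] + ... + A[k]
P[k] includes A[3] iff k >= 3
Affected indices: 3, 4, ..., 5; delta = 3
  P[3]: -21 + 3 = -18
  P[4]: -16 + 3 = -13
  P[5]: -19 + 3 = -16

Answer: 3:-18 4:-13 5:-16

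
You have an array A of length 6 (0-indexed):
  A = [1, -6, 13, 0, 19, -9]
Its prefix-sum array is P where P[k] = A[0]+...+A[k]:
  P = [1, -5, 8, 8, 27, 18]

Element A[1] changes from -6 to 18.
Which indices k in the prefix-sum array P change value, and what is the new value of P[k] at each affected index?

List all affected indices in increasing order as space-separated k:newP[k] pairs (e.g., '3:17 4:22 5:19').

P[k] = A[0] + ... + A[k]
P[k] includes A[1] iff k >= 1
Affected indices: 1, 2, ..., 5; delta = 24
  P[1]: -5 + 24 = 19
  P[2]: 8 + 24 = 32
  P[3]: 8 + 24 = 32
  P[4]: 27 + 24 = 51
  P[5]: 18 + 24 = 42

Answer: 1:19 2:32 3:32 4:51 5:42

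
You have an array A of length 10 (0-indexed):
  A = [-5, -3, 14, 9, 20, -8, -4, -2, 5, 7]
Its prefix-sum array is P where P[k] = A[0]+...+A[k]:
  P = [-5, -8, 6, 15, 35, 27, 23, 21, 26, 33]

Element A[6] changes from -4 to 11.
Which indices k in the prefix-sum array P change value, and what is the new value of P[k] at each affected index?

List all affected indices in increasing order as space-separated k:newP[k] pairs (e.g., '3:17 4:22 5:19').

Answer: 6:38 7:36 8:41 9:48

Derivation:
P[k] = A[0] + ... + A[k]
P[k] includes A[6] iff k >= 6
Affected indices: 6, 7, ..., 9; delta = 15
  P[6]: 23 + 15 = 38
  P[7]: 21 + 15 = 36
  P[8]: 26 + 15 = 41
  P[9]: 33 + 15 = 48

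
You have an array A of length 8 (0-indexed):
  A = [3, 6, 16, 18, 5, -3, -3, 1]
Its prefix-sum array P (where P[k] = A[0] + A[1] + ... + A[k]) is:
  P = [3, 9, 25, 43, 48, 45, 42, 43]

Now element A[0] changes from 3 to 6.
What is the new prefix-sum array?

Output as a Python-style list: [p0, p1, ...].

Change: A[0] 3 -> 6, delta = 3
P[k] for k < 0: unchanged (A[0] not included)
P[k] for k >= 0: shift by delta = 3
  P[0] = 3 + 3 = 6
  P[1] = 9 + 3 = 12
  P[2] = 25 + 3 = 28
  P[3] = 43 + 3 = 46
  P[4] = 48 + 3 = 51
  P[5] = 45 + 3 = 48
  P[6] = 42 + 3 = 45
  P[7] = 43 + 3 = 46

Answer: [6, 12, 28, 46, 51, 48, 45, 46]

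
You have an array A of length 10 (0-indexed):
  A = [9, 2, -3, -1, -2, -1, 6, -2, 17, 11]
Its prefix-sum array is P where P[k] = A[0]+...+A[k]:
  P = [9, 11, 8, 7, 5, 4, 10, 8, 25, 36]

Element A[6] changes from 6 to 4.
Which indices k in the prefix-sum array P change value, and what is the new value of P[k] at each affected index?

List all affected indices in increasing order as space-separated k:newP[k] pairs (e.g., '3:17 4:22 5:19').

Answer: 6:8 7:6 8:23 9:34

Derivation:
P[k] = A[0] + ... + A[k]
P[k] includes A[6] iff k >= 6
Affected indices: 6, 7, ..., 9; delta = -2
  P[6]: 10 + -2 = 8
  P[7]: 8 + -2 = 6
  P[8]: 25 + -2 = 23
  P[9]: 36 + -2 = 34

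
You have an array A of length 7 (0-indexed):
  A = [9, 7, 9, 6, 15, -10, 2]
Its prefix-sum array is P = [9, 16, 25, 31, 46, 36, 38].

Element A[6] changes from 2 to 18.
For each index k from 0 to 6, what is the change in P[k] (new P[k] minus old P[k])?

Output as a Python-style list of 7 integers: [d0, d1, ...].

Answer: [0, 0, 0, 0, 0, 0, 16]

Derivation:
Element change: A[6] 2 -> 18, delta = 16
For k < 6: P[k] unchanged, delta_P[k] = 0
For k >= 6: P[k] shifts by exactly 16
Delta array: [0, 0, 0, 0, 0, 0, 16]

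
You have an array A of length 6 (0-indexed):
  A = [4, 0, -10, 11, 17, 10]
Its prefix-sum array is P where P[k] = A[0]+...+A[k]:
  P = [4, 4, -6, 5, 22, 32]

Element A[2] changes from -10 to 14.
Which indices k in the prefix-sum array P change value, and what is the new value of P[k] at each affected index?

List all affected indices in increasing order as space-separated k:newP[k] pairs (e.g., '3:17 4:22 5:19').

P[k] = A[0] + ... + A[k]
P[k] includes A[2] iff k >= 2
Affected indices: 2, 3, ..., 5; delta = 24
  P[2]: -6 + 24 = 18
  P[3]: 5 + 24 = 29
  P[4]: 22 + 24 = 46
  P[5]: 32 + 24 = 56

Answer: 2:18 3:29 4:46 5:56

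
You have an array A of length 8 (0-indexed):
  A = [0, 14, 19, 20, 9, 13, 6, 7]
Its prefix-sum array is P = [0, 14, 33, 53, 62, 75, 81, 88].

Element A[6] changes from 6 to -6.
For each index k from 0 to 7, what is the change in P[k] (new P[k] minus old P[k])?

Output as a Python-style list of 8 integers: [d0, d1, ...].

Answer: [0, 0, 0, 0, 0, 0, -12, -12]

Derivation:
Element change: A[6] 6 -> -6, delta = -12
For k < 6: P[k] unchanged, delta_P[k] = 0
For k >= 6: P[k] shifts by exactly -12
Delta array: [0, 0, 0, 0, 0, 0, -12, -12]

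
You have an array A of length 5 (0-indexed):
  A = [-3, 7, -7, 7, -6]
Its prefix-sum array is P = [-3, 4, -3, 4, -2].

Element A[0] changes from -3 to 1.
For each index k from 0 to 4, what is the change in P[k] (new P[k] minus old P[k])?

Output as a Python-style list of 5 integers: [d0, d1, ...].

Answer: [4, 4, 4, 4, 4]

Derivation:
Element change: A[0] -3 -> 1, delta = 4
For k < 0: P[k] unchanged, delta_P[k] = 0
For k >= 0: P[k] shifts by exactly 4
Delta array: [4, 4, 4, 4, 4]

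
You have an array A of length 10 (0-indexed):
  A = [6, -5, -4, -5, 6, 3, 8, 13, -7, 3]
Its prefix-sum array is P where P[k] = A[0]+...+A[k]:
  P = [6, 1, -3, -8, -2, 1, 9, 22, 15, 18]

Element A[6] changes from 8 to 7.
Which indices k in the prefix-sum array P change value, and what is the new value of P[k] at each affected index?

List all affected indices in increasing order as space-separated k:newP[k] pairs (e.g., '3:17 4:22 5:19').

Answer: 6:8 7:21 8:14 9:17

Derivation:
P[k] = A[0] + ... + A[k]
P[k] includes A[6] iff k >= 6
Affected indices: 6, 7, ..., 9; delta = -1
  P[6]: 9 + -1 = 8
  P[7]: 22 + -1 = 21
  P[8]: 15 + -1 = 14
  P[9]: 18 + -1 = 17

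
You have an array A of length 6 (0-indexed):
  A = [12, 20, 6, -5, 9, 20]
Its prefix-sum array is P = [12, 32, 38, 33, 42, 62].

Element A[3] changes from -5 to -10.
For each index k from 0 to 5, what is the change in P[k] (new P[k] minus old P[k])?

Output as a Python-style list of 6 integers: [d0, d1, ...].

Element change: A[3] -5 -> -10, delta = -5
For k < 3: P[k] unchanged, delta_P[k] = 0
For k >= 3: P[k] shifts by exactly -5
Delta array: [0, 0, 0, -5, -5, -5]

Answer: [0, 0, 0, -5, -5, -5]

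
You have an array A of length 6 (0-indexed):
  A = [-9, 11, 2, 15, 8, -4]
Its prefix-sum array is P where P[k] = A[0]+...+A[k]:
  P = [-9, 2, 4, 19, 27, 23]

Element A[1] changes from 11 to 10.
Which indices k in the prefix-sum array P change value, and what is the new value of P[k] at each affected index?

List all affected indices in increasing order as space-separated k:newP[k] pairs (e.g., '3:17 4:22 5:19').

P[k] = A[0] + ... + A[k]
P[k] includes A[1] iff k >= 1
Affected indices: 1, 2, ..., 5; delta = -1
  P[1]: 2 + -1 = 1
  P[2]: 4 + -1 = 3
  P[3]: 19 + -1 = 18
  P[4]: 27 + -1 = 26
  P[5]: 23 + -1 = 22

Answer: 1:1 2:3 3:18 4:26 5:22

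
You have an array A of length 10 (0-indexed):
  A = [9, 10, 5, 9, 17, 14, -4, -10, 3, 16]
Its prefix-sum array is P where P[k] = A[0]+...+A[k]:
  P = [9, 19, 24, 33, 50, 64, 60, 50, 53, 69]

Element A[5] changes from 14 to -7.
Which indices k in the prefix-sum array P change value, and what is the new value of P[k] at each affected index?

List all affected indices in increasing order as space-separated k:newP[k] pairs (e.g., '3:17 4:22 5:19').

Answer: 5:43 6:39 7:29 8:32 9:48

Derivation:
P[k] = A[0] + ... + A[k]
P[k] includes A[5] iff k >= 5
Affected indices: 5, 6, ..., 9; delta = -21
  P[5]: 64 + -21 = 43
  P[6]: 60 + -21 = 39
  P[7]: 50 + -21 = 29
  P[8]: 53 + -21 = 32
  P[9]: 69 + -21 = 48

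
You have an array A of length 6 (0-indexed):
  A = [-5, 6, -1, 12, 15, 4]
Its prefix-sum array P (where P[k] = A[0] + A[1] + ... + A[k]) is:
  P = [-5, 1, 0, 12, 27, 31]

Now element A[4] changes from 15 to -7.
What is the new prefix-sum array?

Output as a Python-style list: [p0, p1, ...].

Answer: [-5, 1, 0, 12, 5, 9]

Derivation:
Change: A[4] 15 -> -7, delta = -22
P[k] for k < 4: unchanged (A[4] not included)
P[k] for k >= 4: shift by delta = -22
  P[0] = -5 + 0 = -5
  P[1] = 1 + 0 = 1
  P[2] = 0 + 0 = 0
  P[3] = 12 + 0 = 12
  P[4] = 27 + -22 = 5
  P[5] = 31 + -22 = 9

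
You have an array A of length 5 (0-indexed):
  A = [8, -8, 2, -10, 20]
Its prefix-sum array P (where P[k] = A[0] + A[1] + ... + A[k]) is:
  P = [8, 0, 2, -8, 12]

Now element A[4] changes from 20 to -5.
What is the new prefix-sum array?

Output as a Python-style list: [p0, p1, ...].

Change: A[4] 20 -> -5, delta = -25
P[k] for k < 4: unchanged (A[4] not included)
P[k] for k >= 4: shift by delta = -25
  P[0] = 8 + 0 = 8
  P[1] = 0 + 0 = 0
  P[2] = 2 + 0 = 2
  P[3] = -8 + 0 = -8
  P[4] = 12 + -25 = -13

Answer: [8, 0, 2, -8, -13]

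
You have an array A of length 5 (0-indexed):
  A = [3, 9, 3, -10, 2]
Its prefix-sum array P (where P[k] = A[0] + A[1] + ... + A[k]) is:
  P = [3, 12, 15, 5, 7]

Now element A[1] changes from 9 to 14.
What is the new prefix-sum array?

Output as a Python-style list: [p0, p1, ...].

Answer: [3, 17, 20, 10, 12]

Derivation:
Change: A[1] 9 -> 14, delta = 5
P[k] for k < 1: unchanged (A[1] not included)
P[k] for k >= 1: shift by delta = 5
  P[0] = 3 + 0 = 3
  P[1] = 12 + 5 = 17
  P[2] = 15 + 5 = 20
  P[3] = 5 + 5 = 10
  P[4] = 7 + 5 = 12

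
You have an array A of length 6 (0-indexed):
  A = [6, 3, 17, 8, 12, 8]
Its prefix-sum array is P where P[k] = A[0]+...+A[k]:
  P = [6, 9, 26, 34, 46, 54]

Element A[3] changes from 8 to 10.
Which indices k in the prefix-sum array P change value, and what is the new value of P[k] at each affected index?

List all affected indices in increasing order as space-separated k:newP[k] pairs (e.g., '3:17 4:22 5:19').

Answer: 3:36 4:48 5:56

Derivation:
P[k] = A[0] + ... + A[k]
P[k] includes A[3] iff k >= 3
Affected indices: 3, 4, ..., 5; delta = 2
  P[3]: 34 + 2 = 36
  P[4]: 46 + 2 = 48
  P[5]: 54 + 2 = 56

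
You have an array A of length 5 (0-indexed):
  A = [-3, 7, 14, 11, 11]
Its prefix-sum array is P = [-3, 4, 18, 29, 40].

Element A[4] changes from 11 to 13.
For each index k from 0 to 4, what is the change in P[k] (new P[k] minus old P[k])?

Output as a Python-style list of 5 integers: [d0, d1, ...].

Element change: A[4] 11 -> 13, delta = 2
For k < 4: P[k] unchanged, delta_P[k] = 0
For k >= 4: P[k] shifts by exactly 2
Delta array: [0, 0, 0, 0, 2]

Answer: [0, 0, 0, 0, 2]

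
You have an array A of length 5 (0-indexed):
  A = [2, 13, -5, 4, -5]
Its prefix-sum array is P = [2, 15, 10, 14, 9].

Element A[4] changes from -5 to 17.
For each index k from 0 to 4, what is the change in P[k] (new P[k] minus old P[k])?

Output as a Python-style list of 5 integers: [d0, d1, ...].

Element change: A[4] -5 -> 17, delta = 22
For k < 4: P[k] unchanged, delta_P[k] = 0
For k >= 4: P[k] shifts by exactly 22
Delta array: [0, 0, 0, 0, 22]

Answer: [0, 0, 0, 0, 22]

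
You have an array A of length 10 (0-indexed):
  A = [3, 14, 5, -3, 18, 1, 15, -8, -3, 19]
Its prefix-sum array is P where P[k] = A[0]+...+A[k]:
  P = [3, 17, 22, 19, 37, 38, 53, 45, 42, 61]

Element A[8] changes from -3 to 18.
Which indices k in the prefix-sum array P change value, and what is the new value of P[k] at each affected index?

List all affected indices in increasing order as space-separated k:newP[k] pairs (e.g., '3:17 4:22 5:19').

Answer: 8:63 9:82

Derivation:
P[k] = A[0] + ... + A[k]
P[k] includes A[8] iff k >= 8
Affected indices: 8, 9, ..., 9; delta = 21
  P[8]: 42 + 21 = 63
  P[9]: 61 + 21 = 82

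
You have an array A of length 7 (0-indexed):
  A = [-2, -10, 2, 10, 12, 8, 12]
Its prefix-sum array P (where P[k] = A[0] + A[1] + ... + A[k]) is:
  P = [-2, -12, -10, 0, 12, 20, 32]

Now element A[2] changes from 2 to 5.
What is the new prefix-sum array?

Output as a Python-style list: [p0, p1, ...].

Answer: [-2, -12, -7, 3, 15, 23, 35]

Derivation:
Change: A[2] 2 -> 5, delta = 3
P[k] for k < 2: unchanged (A[2] not included)
P[k] for k >= 2: shift by delta = 3
  P[0] = -2 + 0 = -2
  P[1] = -12 + 0 = -12
  P[2] = -10 + 3 = -7
  P[3] = 0 + 3 = 3
  P[4] = 12 + 3 = 15
  P[5] = 20 + 3 = 23
  P[6] = 32 + 3 = 35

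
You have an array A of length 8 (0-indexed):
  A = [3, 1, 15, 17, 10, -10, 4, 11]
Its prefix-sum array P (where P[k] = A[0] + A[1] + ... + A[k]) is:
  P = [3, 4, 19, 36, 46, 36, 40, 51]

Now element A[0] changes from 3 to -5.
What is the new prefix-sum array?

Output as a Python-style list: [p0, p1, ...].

Change: A[0] 3 -> -5, delta = -8
P[k] for k < 0: unchanged (A[0] not included)
P[k] for k >= 0: shift by delta = -8
  P[0] = 3 + -8 = -5
  P[1] = 4 + -8 = -4
  P[2] = 19 + -8 = 11
  P[3] = 36 + -8 = 28
  P[4] = 46 + -8 = 38
  P[5] = 36 + -8 = 28
  P[6] = 40 + -8 = 32
  P[7] = 51 + -8 = 43

Answer: [-5, -4, 11, 28, 38, 28, 32, 43]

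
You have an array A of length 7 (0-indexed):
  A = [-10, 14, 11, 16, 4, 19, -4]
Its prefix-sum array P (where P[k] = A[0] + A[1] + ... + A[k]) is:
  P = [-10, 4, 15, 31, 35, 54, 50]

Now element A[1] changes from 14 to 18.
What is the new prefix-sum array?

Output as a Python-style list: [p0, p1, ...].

Answer: [-10, 8, 19, 35, 39, 58, 54]

Derivation:
Change: A[1] 14 -> 18, delta = 4
P[k] for k < 1: unchanged (A[1] not included)
P[k] for k >= 1: shift by delta = 4
  P[0] = -10 + 0 = -10
  P[1] = 4 + 4 = 8
  P[2] = 15 + 4 = 19
  P[3] = 31 + 4 = 35
  P[4] = 35 + 4 = 39
  P[5] = 54 + 4 = 58
  P[6] = 50 + 4 = 54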